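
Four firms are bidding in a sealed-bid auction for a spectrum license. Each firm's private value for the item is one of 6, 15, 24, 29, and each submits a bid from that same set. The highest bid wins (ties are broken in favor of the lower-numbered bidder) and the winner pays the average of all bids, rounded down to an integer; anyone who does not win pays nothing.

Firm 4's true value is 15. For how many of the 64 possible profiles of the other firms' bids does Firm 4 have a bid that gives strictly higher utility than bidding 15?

3

Others bid (6, 6, 15): truth gives 0; bid 24 gives 3 > 0. Violating.
Others bid (6, 15, 6): truth gives 0; bid 24 gives 3 > 0. Violating.
Others bid (15, 6, 6): truth gives 0; bid 24 gives 3 > 0. Violating.
Others bid (6, 6, 6): truth gives 7; no alternative beats it.
Others bid (6, 6, 24): truth gives 0; no alternative beats it.
(Checking all 64 profiles: 3 have a profitable deviation, 61 do not.)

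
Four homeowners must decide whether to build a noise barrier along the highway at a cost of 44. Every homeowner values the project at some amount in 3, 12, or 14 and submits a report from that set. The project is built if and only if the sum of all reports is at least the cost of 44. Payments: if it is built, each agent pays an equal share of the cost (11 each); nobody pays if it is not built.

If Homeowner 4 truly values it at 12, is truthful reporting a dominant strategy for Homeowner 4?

No

Consider the case where Homeowner 1 reports 3, Homeowner 2 reports 14 and Homeowner 3 reports 14.
Truthful report 12: project not built, utility 0.
Report 14 instead: project built, pays 11, utility 12 - 11 = 1.
Since 1 > 0, reporting 14 is strictly better here, so truthful reporting is not dominant.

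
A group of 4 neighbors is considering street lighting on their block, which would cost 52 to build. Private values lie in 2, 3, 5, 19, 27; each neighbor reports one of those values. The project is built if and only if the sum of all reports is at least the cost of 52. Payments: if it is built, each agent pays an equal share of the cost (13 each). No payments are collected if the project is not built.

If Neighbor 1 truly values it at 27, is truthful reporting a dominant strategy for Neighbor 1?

Check each profile of the others' reports and compare truth against every alternative report.
Others report (2, 2, 27): truth gives 14, best alternative gives 0.
Others report (2, 3, 27): truth gives 14, best alternative gives 0.
Others report (2, 5, 19): truth gives 14, best alternative gives 0.
Others report (2, 19, 5): truth gives 14, best alternative gives 0.
Others report (2, 27, 2): truth gives 14, best alternative gives 0.
Others report (2, 27, 3): truth gives 14, best alternative gives 0.
(Remaining 119 profiles checked similarly; truth is weakly best in each.)
In every case the truthful report is at least as good as any alternative, so it is a dominant strategy.

Yes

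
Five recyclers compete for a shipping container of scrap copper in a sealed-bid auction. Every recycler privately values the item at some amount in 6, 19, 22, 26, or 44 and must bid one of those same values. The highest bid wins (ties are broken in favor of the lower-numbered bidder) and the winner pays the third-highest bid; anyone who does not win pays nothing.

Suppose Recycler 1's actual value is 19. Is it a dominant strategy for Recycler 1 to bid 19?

Consider the case where Recycler 2 bids 6, Recycler 3 bids 6, Recycler 4 bids 6 and Recycler 5 bids 22.
Truthful bid 19: loses, pays 0, utility 0.
Bid 22 instead: wins, pays 6, utility 19 - 6 = 13.
Since 13 > 0, bidding 22 is strictly better here, so truthful bidding is not dominant.

No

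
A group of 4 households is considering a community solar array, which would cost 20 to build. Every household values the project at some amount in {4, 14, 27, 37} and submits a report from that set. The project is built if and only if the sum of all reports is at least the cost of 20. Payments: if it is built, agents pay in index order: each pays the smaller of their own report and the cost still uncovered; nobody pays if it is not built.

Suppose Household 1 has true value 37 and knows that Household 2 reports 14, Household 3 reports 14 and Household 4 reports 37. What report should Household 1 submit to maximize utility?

Report 4: project built, pays 4, utility 37 - 4 = 33.
Report 14: project built, pays 14, utility 37 - 14 = 23.
Report 27: project built, pays 20, utility 37 - 20 = 17.
Report 37: project built, pays 20, utility 37 - 20 = 17.
The best choice is 4 with utility 33.

4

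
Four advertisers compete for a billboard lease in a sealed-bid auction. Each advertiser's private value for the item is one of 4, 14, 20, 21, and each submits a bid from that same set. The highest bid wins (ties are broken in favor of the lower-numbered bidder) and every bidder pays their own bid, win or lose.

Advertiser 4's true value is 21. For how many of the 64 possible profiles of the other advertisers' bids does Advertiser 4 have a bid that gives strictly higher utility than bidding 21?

45

Others bid (4, 4, 4): truth gives 0; bid 14 gives 7 > 0. Violating.
Others bid (4, 4, 14): truth gives 0; bid 20 gives 1 > 0. Violating.
Others bid (4, 4, 21): truth gives -21; bid 4 gives -4 > -21. Violating.
Others bid (4, 14, 4): truth gives 0; bid 20 gives 1 > 0. Violating.
Others bid (4, 4, 20): truth gives 0; no alternative beats it.
Others bid (4, 14, 20): truth gives 0; no alternative beats it.
(Checking all 64 profiles: 45 have a profitable deviation, 19 do not.)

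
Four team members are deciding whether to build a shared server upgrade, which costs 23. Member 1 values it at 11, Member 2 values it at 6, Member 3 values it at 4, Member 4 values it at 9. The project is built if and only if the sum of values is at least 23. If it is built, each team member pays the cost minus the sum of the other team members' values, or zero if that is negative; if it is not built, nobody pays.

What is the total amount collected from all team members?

Total value 30 ≥ cost 23, so it is built.
Member 1: others sum to 19; max(0, 23 - 19) = 4.
Member 2: others sum to 24; max(0, 23 - 24) = 0.
Member 3: others sum to 26; max(0, 23 - 26) = 0.
Member 4: others sum to 21; max(0, 23 - 21) = 2.
Total collected = 4 + 0 + 0 + 2 = 6.

6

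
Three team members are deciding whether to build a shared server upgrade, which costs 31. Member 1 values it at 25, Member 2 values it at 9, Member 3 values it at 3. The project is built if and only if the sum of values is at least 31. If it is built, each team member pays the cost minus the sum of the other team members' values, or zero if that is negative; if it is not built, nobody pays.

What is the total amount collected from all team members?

Total value 37 ≥ cost 31, so it is built.
Member 1: others sum to 12; max(0, 31 - 12) = 19.
Member 2: others sum to 28; max(0, 31 - 28) = 3.
Member 3: others sum to 34; max(0, 31 - 34) = 0.
Total collected = 19 + 3 + 0 = 22.

22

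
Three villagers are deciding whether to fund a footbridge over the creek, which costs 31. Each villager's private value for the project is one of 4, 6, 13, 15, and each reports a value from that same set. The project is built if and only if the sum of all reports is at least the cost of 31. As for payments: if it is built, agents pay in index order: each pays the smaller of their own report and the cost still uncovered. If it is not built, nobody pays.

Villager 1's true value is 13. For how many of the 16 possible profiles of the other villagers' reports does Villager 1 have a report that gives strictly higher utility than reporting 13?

Others report (13, 13): truth gives 0; report 6 gives 7 > 0. Violating.
Others report (13, 15): truth gives 0; report 4 gives 9 > 0. Violating.
Others report (15, 13): truth gives 0; report 4 gives 9 > 0. Violating.
Others report (15, 15): truth gives 0; report 4 gives 9 > 0. Violating.
Others report (4, 4): truth gives 0; no alternative beats it.
Others report (4, 6): truth gives 0; no alternative beats it.
(Checking all 16 profiles: 4 have a profitable deviation, 12 do not.)

4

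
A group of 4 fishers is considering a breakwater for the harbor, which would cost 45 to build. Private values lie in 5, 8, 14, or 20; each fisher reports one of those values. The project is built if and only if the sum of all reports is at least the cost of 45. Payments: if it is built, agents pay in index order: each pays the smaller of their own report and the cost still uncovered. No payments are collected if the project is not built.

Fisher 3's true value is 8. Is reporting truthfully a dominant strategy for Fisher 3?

Consider the case where Fisher 1 reports 5, Fisher 2 reports 20 and Fisher 4 reports 20.
Truthful report 8: project built, pays 8, utility 8 - 8 = 0.
Report 5 instead: project built, pays 5, utility 8 - 5 = 3.
Since 3 > 0, reporting 5 is strictly better here, so truthful reporting is not dominant.

No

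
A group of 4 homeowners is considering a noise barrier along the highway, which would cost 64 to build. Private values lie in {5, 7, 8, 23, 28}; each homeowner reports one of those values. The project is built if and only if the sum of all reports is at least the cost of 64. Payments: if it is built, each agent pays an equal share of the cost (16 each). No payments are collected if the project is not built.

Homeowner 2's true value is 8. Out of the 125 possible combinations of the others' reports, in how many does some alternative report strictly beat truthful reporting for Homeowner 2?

Others report (5, 23, 28): truth gives -8; report 5 gives 0 > -8. Violating.
Others report (5, 28, 23): truth gives -8; report 5 gives 0 > -8. Violating.
Others report (7, 23, 28): truth gives -8; report 5 gives 0 > -8. Violating.
Others report (7, 28, 23): truth gives -8; report 5 gives 0 > -8. Violating.
Others report (5, 5, 5): truth gives 0; no alternative beats it.
Others report (5, 5, 7): truth gives 0; no alternative beats it.
(Checking all 125 profiles: 12 have a profitable deviation, 113 do not.)

12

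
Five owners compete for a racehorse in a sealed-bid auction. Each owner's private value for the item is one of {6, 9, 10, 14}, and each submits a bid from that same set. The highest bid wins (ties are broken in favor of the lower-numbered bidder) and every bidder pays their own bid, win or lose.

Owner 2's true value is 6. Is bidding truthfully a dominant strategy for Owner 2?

Consider the case where Owner 1 bids 6, Owner 3 bids 6, Owner 4 bids 6 and Owner 5 bids 6.
Truthful bid 6: loses but pays 6, utility -6.
Bid 9 instead: wins, pays 9, utility 6 - 9 = -3.
Since -3 > -6, bidding 9 is strictly better here, so truthful bidding is not dominant.

No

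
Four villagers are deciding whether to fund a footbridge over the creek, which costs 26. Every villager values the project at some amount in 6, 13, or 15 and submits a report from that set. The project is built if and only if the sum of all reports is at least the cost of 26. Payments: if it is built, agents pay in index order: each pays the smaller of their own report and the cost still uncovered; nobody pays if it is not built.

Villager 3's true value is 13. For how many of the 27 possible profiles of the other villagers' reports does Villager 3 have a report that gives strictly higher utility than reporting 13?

Others report (6, 6, 13): truth gives 0; report 6 gives 7 > 0. Violating.
Others report (6, 6, 15): truth gives 0; report 6 gives 7 > 0. Violating.
Others report (6, 13, 6): truth gives 6; report 6 gives 7 > 6. Violating.
Others report (6, 13, 13): truth gives 6; report 6 gives 7 > 6. Violating.
Others report (6, 6, 6): truth gives 0; no alternative beats it.
Others report (6, 15, 6): truth gives 8; no alternative beats it.
(Checking all 27 profiles: 8 have a profitable deviation, 19 do not.)

8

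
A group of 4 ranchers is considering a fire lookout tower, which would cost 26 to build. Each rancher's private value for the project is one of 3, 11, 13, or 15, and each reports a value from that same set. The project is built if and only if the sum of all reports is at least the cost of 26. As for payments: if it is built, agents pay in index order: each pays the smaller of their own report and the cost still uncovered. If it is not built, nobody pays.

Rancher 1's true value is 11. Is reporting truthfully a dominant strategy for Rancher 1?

No

Consider the case where Rancher 2 reports 3, Rancher 3 reports 11 and Rancher 4 reports 11.
Truthful report 11: project built, pays 11, utility 11 - 11 = 0.
Report 3 instead: project built, pays 3, utility 11 - 3 = 8.
Since 8 > 0, reporting 3 is strictly better here, so truthful reporting is not dominant.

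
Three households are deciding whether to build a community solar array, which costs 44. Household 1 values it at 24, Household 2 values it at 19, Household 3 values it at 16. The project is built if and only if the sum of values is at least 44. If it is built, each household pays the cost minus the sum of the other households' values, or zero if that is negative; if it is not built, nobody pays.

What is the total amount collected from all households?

Total value 59 ≥ cost 44, so it is built.
Household 1: others sum to 35; max(0, 44 - 35) = 9.
Household 2: others sum to 40; max(0, 44 - 40) = 4.
Household 3: others sum to 43; max(0, 44 - 43) = 1.
Total collected = 9 + 4 + 1 = 14.

14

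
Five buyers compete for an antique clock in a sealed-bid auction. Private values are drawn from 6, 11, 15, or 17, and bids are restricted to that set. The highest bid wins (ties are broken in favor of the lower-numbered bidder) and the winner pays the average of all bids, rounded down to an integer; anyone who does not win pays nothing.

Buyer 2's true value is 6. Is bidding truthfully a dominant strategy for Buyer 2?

Yes

Check each profile of the others' bids and compare truth against every alternative bid.
Others bid (6, 11, 11, 11): truth gives 0, best alternative gives -4.
Others bid (6, 6, 11, 11): truth gives 0, best alternative gives -3.
Others bid (6, 11, 6, 11): truth gives 0, best alternative gives -3.
Others bid (6, 11, 11, 6): truth gives 0, best alternative gives -3.
Others bid (6, 6, 6, 11): truth gives 0, best alternative gives -2.
Others bid (6, 6, 11, 6): truth gives 0, best alternative gives -2.
(Remaining 250 profiles checked similarly; truth is weakly best in each.)
In every case the truthful bid is at least as good as any alternative, so it is a dominant strategy.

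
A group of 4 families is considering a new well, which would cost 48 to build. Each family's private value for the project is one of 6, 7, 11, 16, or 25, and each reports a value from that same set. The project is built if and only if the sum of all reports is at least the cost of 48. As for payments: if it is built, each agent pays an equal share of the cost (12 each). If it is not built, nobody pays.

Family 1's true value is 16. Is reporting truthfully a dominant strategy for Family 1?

No

Consider the case where Family 2 reports 6, Family 3 reports 6 and Family 4 reports 11.
Truthful report 16: project not built, utility 0.
Report 25 instead: project built, pays 12, utility 16 - 12 = 4.
Since 4 > 0, reporting 25 is strictly better here, so truthful reporting is not dominant.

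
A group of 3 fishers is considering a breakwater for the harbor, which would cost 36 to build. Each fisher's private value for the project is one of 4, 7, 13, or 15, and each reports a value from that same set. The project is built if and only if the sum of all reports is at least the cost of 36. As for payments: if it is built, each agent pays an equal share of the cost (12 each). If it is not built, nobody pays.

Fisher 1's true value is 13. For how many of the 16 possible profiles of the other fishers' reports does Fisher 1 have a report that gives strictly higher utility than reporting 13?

Others report (7, 15): truth gives 0; report 15 gives 1 > 0. Violating.
Others report (15, 7): truth gives 0; report 15 gives 1 > 0. Violating.
Others report (4, 4): truth gives 0; no alternative beats it.
Others report (4, 7): truth gives 0; no alternative beats it.
(Checking all 16 profiles: 2 have a profitable deviation, 14 do not.)

2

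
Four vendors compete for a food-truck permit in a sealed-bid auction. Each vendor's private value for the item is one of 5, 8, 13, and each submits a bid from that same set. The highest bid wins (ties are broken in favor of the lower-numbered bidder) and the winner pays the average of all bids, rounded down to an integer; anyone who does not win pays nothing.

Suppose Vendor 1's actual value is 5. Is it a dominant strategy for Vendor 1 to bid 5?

Yes

Check each profile of the others' bids and compare truth against every alternative bid.
Others bid (8, 8, 8): truth gives 0, best alternative gives -3.
Others bid (5, 8, 8): truth gives 0, best alternative gives -2.
Others bid (8, 5, 8): truth gives 0, best alternative gives -2.
Others bid (8, 8, 5): truth gives 0, best alternative gives -2.
Others bid (5, 5, 8): truth gives 0, best alternative gives -1.
Others bid (5, 8, 5): truth gives 0, best alternative gives -1.
(Remaining 21 profiles checked similarly; truth is weakly best in each.)
In every case the truthful bid is at least as good as any alternative, so it is a dominant strategy.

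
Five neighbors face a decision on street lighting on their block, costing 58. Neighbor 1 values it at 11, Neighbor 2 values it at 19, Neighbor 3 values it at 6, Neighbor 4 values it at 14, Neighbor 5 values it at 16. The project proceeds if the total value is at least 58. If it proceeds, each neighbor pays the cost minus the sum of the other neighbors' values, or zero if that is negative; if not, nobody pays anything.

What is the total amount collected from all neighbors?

Total value 66 ≥ cost 58, so it is built.
Neighbor 1: others sum to 55; max(0, 58 - 55) = 3.
Neighbor 2: others sum to 47; max(0, 58 - 47) = 11.
Neighbor 3: others sum to 60; max(0, 58 - 60) = 0.
Neighbor 4: others sum to 52; max(0, 58 - 52) = 6.
Neighbor 5: others sum to 50; max(0, 58 - 50) = 8.
Total collected = 3 + 11 + 0 + 6 + 8 = 28.

28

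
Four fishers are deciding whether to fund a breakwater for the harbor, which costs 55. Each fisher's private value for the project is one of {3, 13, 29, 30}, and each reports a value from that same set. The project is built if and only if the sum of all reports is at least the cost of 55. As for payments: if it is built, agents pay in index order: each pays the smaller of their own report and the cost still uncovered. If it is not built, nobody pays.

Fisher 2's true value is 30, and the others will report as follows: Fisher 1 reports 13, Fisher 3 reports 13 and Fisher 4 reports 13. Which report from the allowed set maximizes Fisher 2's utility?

Report 3: project not built, utility 0.
Report 13: project not built, utility 0.
Report 29: project built, pays 29, utility 30 - 29 = 1.
Report 30: project built, pays 30, utility 30 - 30 = 0.
The best choice is 29 with utility 1.

29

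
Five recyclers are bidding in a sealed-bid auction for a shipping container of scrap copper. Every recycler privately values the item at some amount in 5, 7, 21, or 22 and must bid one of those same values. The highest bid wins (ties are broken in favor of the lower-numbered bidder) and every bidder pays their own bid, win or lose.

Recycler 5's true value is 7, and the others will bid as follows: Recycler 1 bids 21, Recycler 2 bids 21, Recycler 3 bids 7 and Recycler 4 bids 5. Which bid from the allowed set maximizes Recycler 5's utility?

5

Bid 5: loses but pays 5, utility -5.
Bid 7: loses but pays 7, utility -7.
Bid 21: loses but pays 21, utility -21.
Bid 22: wins, pays 22, utility 7 - 22 = -15.
The best choice is 5 with utility -5.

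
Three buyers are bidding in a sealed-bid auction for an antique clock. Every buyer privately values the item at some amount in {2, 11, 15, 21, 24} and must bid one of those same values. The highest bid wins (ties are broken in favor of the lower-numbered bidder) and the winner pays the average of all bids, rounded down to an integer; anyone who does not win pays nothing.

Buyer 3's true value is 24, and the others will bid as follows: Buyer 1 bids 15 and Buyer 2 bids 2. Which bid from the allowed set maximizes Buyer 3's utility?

Bid 2: loses, pays 0, utility 0.
Bid 11: loses, pays 0, utility 0.
Bid 15: loses, pays 0, utility 0.
Bid 21: wins, pays 12, utility 24 - 12 = 12.
Bid 24: wins, pays 13, utility 24 - 13 = 11.
The best choice is 21 with utility 12.

21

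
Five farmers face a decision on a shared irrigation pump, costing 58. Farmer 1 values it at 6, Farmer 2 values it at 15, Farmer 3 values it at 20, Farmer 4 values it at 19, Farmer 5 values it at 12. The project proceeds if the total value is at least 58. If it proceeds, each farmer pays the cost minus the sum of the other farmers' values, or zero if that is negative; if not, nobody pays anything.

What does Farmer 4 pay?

Total value 72 ≥ cost 58, so the project is built.
The other farmers' values sum to 53.
Cost minus that sum is 58 - 53 = 5.

5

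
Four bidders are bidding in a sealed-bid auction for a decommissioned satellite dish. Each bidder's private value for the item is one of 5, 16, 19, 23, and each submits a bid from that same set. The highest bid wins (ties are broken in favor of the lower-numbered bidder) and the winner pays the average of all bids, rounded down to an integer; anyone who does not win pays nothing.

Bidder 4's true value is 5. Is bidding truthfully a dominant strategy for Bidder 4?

Yes

Check each profile of the others' bids and compare truth against every alternative bid.
Others bid (5, 5, 5): truth gives 0, best alternative gives -2.
Others bid (5, 5, 16): truth gives 0, best alternative gives 0.
Others bid (5, 5, 19): truth gives 0, best alternative gives 0.
Others bid (5, 5, 23): truth gives 0, best alternative gives 0.
Others bid (5, 16, 5): truth gives 0, best alternative gives 0.
Others bid (5, 16, 16): truth gives 0, best alternative gives 0.
(Remaining 58 profiles checked similarly; truth is weakly best in each.)
In every case the truthful bid is at least as good as any alternative, so it is a dominant strategy.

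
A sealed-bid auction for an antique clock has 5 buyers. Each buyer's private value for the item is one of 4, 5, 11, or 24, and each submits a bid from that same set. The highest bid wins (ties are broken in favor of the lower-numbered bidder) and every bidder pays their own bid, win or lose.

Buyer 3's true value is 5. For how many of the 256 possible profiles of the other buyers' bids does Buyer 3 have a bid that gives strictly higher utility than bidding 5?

252

Others bid (4, 4, 4, 11): truth gives -5; bid 4 gives -4 > -5. Violating.
Others bid (4, 4, 4, 24): truth gives -5; bid 4 gives -4 > -5. Violating.
Others bid (4, 4, 5, 11): truth gives -5; bid 4 gives -4 > -5. Violating.
Others bid (4, 4, 5, 24): truth gives -5; bid 4 gives -4 > -5. Violating.
Others bid (4, 4, 4, 4): truth gives 0; no alternative beats it.
Others bid (4, 4, 4, 5): truth gives 0; no alternative beats it.
(Checking all 256 profiles: 252 have a profitable deviation, 4 do not.)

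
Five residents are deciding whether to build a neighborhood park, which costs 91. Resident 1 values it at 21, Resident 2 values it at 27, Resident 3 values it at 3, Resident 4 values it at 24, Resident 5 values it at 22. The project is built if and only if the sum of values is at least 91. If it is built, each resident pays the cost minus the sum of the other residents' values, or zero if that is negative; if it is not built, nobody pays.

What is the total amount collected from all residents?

70

Total value 97 ≥ cost 91, so it is built.
Resident 1: others sum to 76; max(0, 91 - 76) = 15.
Resident 2: others sum to 70; max(0, 91 - 70) = 21.
Resident 3: others sum to 94; max(0, 91 - 94) = 0.
Resident 4: others sum to 73; max(0, 91 - 73) = 18.
Resident 5: others sum to 75; max(0, 91 - 75) = 16.
Total collected = 15 + 21 + 0 + 18 + 16 = 70.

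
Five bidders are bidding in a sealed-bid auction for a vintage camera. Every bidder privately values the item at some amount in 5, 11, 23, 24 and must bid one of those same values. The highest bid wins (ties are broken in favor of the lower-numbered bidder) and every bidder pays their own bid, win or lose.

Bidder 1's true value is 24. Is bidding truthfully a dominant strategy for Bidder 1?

Consider the case where Bidder 2 bids 5, Bidder 3 bids 5, Bidder 4 bids 5 and Bidder 5 bids 5.
Truthful bid 24: wins, pays 24, utility 24 - 24 = 0.
Bid 5 instead: wins, pays 5, utility 24 - 5 = 19.
Since 19 > 0, bidding 5 is strictly better here, so truthful bidding is not dominant.

No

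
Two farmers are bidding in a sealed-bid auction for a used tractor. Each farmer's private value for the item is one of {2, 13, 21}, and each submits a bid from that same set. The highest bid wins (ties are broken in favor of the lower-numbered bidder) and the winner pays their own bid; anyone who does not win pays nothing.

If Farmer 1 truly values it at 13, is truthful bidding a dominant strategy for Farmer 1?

No

Consider the case where Farmer 2 bids 2.
Truthful bid 13: wins, pays 13, utility 13 - 13 = 0.
Bid 2 instead: wins, pays 2, utility 13 - 2 = 11.
Since 11 > 0, bidding 2 is strictly better here, so truthful bidding is not dominant.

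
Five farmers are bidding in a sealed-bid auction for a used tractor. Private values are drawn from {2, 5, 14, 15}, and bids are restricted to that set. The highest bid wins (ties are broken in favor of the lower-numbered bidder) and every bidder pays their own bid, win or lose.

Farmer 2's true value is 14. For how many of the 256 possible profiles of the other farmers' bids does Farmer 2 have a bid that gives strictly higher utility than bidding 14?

210

Others bid (2, 2, 2, 2): truth gives 0; bid 5 gives 9 > 0. Violating.
Others bid (2, 2, 2, 5): truth gives 0; bid 5 gives 9 > 0. Violating.
Others bid (2, 2, 2, 15): truth gives -14; bid 15 gives -1 > -14. Violating.
Others bid (2, 2, 5, 2): truth gives 0; bid 5 gives 9 > 0. Violating.
Others bid (2, 2, 2, 14): truth gives 0; no alternative beats it.
Others bid (2, 2, 5, 14): truth gives 0; no alternative beats it.
(Checking all 256 profiles: 210 have a profitable deviation, 46 do not.)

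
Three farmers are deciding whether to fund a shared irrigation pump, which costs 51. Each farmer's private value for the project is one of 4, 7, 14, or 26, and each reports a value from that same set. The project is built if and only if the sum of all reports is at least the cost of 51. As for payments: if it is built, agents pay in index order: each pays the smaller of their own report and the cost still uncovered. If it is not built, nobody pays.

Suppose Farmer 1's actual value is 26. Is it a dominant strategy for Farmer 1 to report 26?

Consider the case where Farmer 2 reports 14 and Farmer 3 reports 26.
Truthful report 26: project built, pays 26, utility 26 - 26 = 0.
Report 14 instead: project built, pays 14, utility 26 - 14 = 12.
Since 12 > 0, reporting 14 is strictly better here, so truthful reporting is not dominant.

No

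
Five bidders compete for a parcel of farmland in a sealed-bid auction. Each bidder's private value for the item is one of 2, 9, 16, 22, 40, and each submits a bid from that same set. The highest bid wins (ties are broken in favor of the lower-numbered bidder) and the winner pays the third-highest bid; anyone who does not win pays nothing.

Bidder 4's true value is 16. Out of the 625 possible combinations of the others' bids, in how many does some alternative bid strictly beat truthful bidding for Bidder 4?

64

Others bid (2, 2, 2, 22): truth gives 0; bid 22 gives 14 > 0. Violating.
Others bid (2, 2, 2, 40): truth gives 0; bid 40 gives 14 > 0. Violating.
Others bid (2, 2, 9, 22): truth gives 0; bid 22 gives 7 > 0. Violating.
Others bid (2, 2, 9, 40): truth gives 0; bid 40 gives 7 > 0. Violating.
Others bid (2, 2, 2, 2): truth gives 14; no alternative beats it.
Others bid (2, 2, 2, 9): truth gives 14; no alternative beats it.
(Checking all 625 profiles: 64 have a profitable deviation, 561 do not.)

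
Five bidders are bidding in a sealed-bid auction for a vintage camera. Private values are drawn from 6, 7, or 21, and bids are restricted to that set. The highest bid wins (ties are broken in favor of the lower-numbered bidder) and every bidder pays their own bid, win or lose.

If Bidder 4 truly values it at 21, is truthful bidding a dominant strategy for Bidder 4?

No

Consider the case where Bidder 1 bids 6, Bidder 2 bids 6, Bidder 3 bids 6 and Bidder 5 bids 6.
Truthful bid 21: wins, pays 21, utility 21 - 21 = 0.
Bid 7 instead: wins, pays 7, utility 21 - 7 = 14.
Since 14 > 0, bidding 7 is strictly better here, so truthful bidding is not dominant.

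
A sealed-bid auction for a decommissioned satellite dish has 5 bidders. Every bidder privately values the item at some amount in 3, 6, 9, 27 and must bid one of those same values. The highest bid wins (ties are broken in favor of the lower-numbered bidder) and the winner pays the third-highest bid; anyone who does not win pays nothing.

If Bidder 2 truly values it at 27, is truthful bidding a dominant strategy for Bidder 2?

Check each profile of the others' bids and compare truth against every alternative bid.
Others bid (3, 3, 3, 27): truth gives 24, best alternative gives 0.
Others bid (3, 3, 27, 3): truth gives 24, best alternative gives 0.
Others bid (3, 27, 3, 3): truth gives 24, best alternative gives 0.
Others bid (9, 3, 3, 3): truth gives 24, best alternative gives 0.
Others bid (3, 3, 6, 27): truth gives 21, best alternative gives 0.
Others bid (3, 3, 27, 6): truth gives 21, best alternative gives 0.
(Remaining 250 profiles checked similarly; truth is weakly best in each.)
In every case the truthful bid is at least as good as any alternative, so it is a dominant strategy.

Yes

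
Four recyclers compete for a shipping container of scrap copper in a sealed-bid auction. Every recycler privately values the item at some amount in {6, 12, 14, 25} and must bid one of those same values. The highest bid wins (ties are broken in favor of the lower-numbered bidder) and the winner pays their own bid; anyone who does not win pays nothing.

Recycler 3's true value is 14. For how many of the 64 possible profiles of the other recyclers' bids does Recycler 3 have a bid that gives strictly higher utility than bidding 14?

2

Others bid (6, 6, 6): truth gives 0; bid 12 gives 2 > 0. Violating.
Others bid (6, 6, 12): truth gives 0; bid 12 gives 2 > 0. Violating.
Others bid (6, 6, 14): truth gives 0; no alternative beats it.
Others bid (6, 6, 25): truth gives 0; no alternative beats it.
(Checking all 64 profiles: 2 have a profitable deviation, 62 do not.)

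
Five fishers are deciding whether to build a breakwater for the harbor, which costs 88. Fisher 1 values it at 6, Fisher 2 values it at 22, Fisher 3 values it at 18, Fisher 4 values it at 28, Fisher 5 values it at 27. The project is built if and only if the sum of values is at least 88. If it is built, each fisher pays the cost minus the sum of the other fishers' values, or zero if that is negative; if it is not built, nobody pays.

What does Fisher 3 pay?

5

Total value 101 ≥ cost 88, so the project is built.
The other fishers' values sum to 83.
Cost minus that sum is 88 - 83 = 5.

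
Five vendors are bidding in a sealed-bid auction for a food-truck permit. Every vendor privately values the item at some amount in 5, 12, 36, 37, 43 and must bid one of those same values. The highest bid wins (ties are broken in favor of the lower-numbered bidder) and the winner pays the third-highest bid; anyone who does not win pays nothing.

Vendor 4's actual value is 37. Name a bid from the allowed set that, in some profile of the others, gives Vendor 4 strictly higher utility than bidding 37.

Suppose Vendor 1 bids 5, Vendor 2 bids 5, Vendor 3 bids 5 and Vendor 5 bids 43.
Bid 37: loses, pays 0, utility 0.
Bid 43: wins, pays 5, utility 37 - 5 = 32.
So bidding 43 beats truth here (32 > 0).

43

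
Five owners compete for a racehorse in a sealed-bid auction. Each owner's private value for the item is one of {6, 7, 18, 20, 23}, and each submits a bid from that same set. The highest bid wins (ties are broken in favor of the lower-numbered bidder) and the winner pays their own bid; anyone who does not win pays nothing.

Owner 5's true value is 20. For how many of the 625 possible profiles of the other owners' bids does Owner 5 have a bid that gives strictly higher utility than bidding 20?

Others bid (6, 6, 6, 6): truth gives 0; bid 7 gives 13 > 0. Violating.
Others bid (6, 6, 6, 7): truth gives 0; bid 18 gives 2 > 0. Violating.
Others bid (6, 6, 7, 6): truth gives 0; bid 18 gives 2 > 0. Violating.
Others bid (6, 6, 7, 7): truth gives 0; bid 18 gives 2 > 0. Violating.
Others bid (6, 6, 6, 18): truth gives 0; no alternative beats it.
Others bid (6, 6, 6, 20): truth gives 0; no alternative beats it.
(Checking all 625 profiles: 16 have a profitable deviation, 609 do not.)

16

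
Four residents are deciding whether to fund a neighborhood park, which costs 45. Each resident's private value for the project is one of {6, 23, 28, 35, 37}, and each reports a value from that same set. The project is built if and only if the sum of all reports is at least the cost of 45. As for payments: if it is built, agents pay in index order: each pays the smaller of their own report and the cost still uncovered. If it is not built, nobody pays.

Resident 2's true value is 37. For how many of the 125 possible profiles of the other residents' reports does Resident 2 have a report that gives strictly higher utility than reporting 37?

Others report (6, 6, 6): truth gives 0; report 28 gives 9 > 0. Violating.
Others report (6, 6, 23): truth gives 0; report 23 gives 14 > 0. Violating.
Others report (6, 6, 28): truth gives 0; report 6 gives 31 > 0. Violating.
Others report (6, 6, 35): truth gives 0; report 6 gives 31 > 0. Violating.
Others report (23, 6, 6): truth gives 15; no alternative beats it.
(Checking all 125 profiles: 124 have a profitable deviation, 1 does not.)

124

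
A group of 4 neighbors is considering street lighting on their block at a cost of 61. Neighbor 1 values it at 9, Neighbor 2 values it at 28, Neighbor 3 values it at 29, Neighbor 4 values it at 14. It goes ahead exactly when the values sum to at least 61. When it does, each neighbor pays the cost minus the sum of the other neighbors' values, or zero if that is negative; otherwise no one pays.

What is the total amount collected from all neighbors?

19

Total value 80 ≥ cost 61, so it is built.
Neighbor 1: others sum to 71; max(0, 61 - 71) = 0.
Neighbor 2: others sum to 52; max(0, 61 - 52) = 9.
Neighbor 3: others sum to 51; max(0, 61 - 51) = 10.
Neighbor 4: others sum to 66; max(0, 61 - 66) = 0.
Total collected = 0 + 9 + 10 + 0 = 19.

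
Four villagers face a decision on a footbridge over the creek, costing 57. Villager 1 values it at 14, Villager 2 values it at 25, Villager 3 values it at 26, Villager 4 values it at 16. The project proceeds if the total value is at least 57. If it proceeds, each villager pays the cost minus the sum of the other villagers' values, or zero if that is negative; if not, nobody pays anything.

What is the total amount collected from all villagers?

Total value 81 ≥ cost 57, so it is built.
Villager 1: others sum to 67; max(0, 57 - 67) = 0.
Villager 2: others sum to 56; max(0, 57 - 56) = 1.
Villager 3: others sum to 55; max(0, 57 - 55) = 2.
Villager 4: others sum to 65; max(0, 57 - 65) = 0.
Total collected = 0 + 1 + 2 + 0 = 3.

3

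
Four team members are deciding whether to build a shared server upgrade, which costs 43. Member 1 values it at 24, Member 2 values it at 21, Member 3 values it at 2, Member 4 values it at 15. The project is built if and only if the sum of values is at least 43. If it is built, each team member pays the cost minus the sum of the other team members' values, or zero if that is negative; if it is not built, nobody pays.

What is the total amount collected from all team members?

7

Total value 62 ≥ cost 43, so it is built.
Member 1: others sum to 38; max(0, 43 - 38) = 5.
Member 2: others sum to 41; max(0, 43 - 41) = 2.
Member 3: others sum to 60; max(0, 43 - 60) = 0.
Member 4: others sum to 47; max(0, 43 - 47) = 0.
Total collected = 5 + 2 + 0 + 0 = 7.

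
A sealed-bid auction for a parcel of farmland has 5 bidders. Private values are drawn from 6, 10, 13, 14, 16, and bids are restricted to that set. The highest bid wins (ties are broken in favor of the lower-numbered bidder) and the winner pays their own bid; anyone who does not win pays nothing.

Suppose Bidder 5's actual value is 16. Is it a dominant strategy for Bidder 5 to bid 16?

Consider the case where Bidder 1 bids 6, Bidder 2 bids 6, Bidder 3 bids 6 and Bidder 4 bids 6.
Truthful bid 16: wins, pays 16, utility 16 - 16 = 0.
Bid 10 instead: wins, pays 10, utility 16 - 10 = 6.
Since 6 > 0, bidding 10 is strictly better here, so truthful bidding is not dominant.

No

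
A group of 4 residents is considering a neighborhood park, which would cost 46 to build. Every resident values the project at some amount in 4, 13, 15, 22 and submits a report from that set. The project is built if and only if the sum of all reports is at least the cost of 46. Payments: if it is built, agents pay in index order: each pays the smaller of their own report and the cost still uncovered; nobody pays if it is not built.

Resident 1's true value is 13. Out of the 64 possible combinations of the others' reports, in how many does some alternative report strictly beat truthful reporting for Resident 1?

26

Others report (4, 22, 22): truth gives 0; report 4 gives 9 > 0. Violating.
Others report (13, 13, 22): truth gives 0; report 4 gives 9 > 0. Violating.
Others report (13, 15, 15): truth gives 0; report 4 gives 9 > 0. Violating.
Others report (13, 15, 22): truth gives 0; report 4 gives 9 > 0. Violating.
Others report (4, 4, 4): truth gives 0; no alternative beats it.
Others report (4, 4, 13): truth gives 0; no alternative beats it.
(Checking all 64 profiles: 26 have a profitable deviation, 38 do not.)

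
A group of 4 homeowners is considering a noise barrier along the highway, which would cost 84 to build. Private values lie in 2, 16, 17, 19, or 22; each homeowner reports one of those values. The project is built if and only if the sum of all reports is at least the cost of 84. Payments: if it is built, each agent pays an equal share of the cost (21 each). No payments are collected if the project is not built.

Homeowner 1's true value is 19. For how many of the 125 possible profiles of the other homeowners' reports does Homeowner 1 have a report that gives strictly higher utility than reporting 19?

Others report (22, 22, 22): truth gives -2; report 2 gives 0 > -2. Violating.
Others report (2, 2, 2): truth gives 0; no alternative beats it.
Others report (2, 2, 16): truth gives 0; no alternative beats it.
(Checking all 125 profiles: 1 has a profitable deviation, 124 do not.)

1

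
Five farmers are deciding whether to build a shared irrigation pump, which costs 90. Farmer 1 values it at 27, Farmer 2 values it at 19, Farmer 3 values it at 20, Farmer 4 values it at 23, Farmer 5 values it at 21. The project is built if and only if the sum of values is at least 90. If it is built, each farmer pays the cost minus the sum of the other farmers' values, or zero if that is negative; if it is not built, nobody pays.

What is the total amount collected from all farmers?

11

Total value 110 ≥ cost 90, so it is built.
Farmer 1: others sum to 83; max(0, 90 - 83) = 7.
Farmer 2: others sum to 91; max(0, 90 - 91) = 0.
Farmer 3: others sum to 90; max(0, 90 - 90) = 0.
Farmer 4: others sum to 87; max(0, 90 - 87) = 3.
Farmer 5: others sum to 89; max(0, 90 - 89) = 1.
Total collected = 7 + 0 + 0 + 3 + 1 = 11.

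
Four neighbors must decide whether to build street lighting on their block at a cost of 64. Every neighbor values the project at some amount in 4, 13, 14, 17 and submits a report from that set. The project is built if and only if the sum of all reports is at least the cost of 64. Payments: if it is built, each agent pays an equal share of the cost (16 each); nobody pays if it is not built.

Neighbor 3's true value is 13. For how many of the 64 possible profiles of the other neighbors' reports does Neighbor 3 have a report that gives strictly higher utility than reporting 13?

Others report (17, 17, 17): truth gives -3; report 4 gives 0 > -3. Violating.
Others report (4, 4, 4): truth gives 0; no alternative beats it.
Others report (4, 4, 13): truth gives 0; no alternative beats it.
(Checking all 64 profiles: 1 has a profitable deviation, 63 do not.)

1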